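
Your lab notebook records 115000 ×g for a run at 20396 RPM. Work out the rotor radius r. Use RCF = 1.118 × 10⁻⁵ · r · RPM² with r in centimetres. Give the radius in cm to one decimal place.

r ≈ 24.7 cm

RCF = 1.118 × 10⁻⁵ × r × N²
115000 = 1.118 × 10⁻⁵ × r × (20396)²
r = 115000 / (1.118 × 10⁻⁵ × 415,996,816) = 115000 / 4650.844 ≈ 24.727 cm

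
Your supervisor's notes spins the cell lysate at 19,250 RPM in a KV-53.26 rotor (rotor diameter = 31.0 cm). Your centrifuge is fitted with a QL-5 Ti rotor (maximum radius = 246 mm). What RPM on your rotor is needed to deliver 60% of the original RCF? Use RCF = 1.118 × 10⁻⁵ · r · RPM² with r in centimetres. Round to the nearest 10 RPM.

Original rotor: r = 31.0 / 2 = 15.5 cm
RCF_original = 1.118 × 10⁻⁵ × 15.5 × (19250)² = 1.118 × 10⁻⁵ × 15.5 × 370,562,500 ≈ 64,214.8 × g
Target RCF = 0.6 × 64,214.8 ≈ 38,528.9 × g
Your rotor: r = 246 mm = 24.6 cm
38,528.9 = 1.118 × 10⁻⁵ × 24.6 × N²
N² = 38,528.9 / (27.5028 × 10⁻⁵) = 140,090,827
N ≈ √140,090,827 ≈ 11,836.0

11840 RPM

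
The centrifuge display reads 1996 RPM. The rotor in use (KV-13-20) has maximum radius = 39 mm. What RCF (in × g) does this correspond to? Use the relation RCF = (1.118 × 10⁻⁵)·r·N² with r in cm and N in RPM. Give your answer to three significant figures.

r = 39 mm = 3.9 cm
RCF = 1.118 × 10⁻⁵ × 3.9 × (1996)² = 1.118 × 10⁻⁵ × 3.9 × 3,984,016 ≈ 173.7 × g

RCF ≈ 174 × g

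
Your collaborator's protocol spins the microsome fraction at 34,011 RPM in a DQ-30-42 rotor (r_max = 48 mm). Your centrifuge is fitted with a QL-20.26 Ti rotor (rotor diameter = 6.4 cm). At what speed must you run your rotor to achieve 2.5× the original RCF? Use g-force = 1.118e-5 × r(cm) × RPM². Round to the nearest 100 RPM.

≈ 65900 RPM

Original rotor: r = 48 mm = 4.8 cm
RCF_original = 1.118 × 10⁻⁵ × 4.8 × (34011)² = 1.118 × 10⁻⁵ × 4.8 × 1,156,748,121 ≈ 62,075.7 × g
Target RCF = 2.5 × 62,075.7 ≈ 155,189.2 × g
Your rotor: r = 6.4 / 2 = 3.2 cm
155,189.2 = 1.118 × 10⁻⁵ × 3.2 × N²
N² = 155,189.2 / (3.5776 × 10⁻⁵) = 4,337,801,878
N ≈ √4,337,801,878 ≈ 65,862.0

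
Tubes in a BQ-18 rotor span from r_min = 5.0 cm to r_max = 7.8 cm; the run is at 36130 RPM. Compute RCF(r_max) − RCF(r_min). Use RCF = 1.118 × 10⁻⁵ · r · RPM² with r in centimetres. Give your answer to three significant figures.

RCF_max = 1.118 × 10⁻⁵ × 7.8 × (36130)² = 1.118 × 10⁻⁵ × 7.8 × 1,305,376,900 ≈ 113,834.1 × g
RCF_min = 1.118 × 10⁻⁵ × 5 × (36130)² = 1.118 × 10⁻⁵ × 5 × 1,305,376,900 ≈ 72,970.6 × g
ΔRCF = 113,834.1 − 72,970.6 = 40,863.5

≈ 40900 g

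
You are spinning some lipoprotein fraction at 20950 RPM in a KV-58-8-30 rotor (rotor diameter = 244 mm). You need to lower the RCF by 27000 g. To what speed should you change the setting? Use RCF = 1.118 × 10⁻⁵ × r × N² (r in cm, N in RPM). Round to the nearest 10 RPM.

≈ 15520 RPM

r = 244 mm / 2 = 122 mm = 12.2 cm
Current RCF = 1.118 × 10⁻⁵ × 12.2 × (20950)² = 1.118 × 10⁻⁵ × 12.2 × 438,902,500 ≈ 59,864.5 × g
Target RCF = 59,864.5 − 27,000 = 32,864.5 × g
N² = 32,864.5 / (13.6396 × 10⁻⁵) = 240,949,148
N ≈ √240,949,148 ≈ 15,522.5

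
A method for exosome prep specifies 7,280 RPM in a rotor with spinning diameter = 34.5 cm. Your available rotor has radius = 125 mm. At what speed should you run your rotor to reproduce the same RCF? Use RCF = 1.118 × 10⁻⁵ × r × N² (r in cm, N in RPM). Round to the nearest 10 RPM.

≈ 8550 RPM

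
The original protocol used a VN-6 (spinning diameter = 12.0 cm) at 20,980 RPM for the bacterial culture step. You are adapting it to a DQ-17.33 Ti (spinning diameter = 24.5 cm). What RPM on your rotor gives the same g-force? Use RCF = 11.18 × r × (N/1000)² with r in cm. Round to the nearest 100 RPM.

14700 RPM

Original rotor: r = 12.0 / 2 = 6 cm
RCF = 11.18 × r × (N/1000)²
RCF_original = 11.18 × 6 × (20.98)² = 11.18 × 6 × 440.1604 ≈ 29,526 × g
Your rotor: r = 24.5 / 2 = 12.25 cm
29,526 = 11.18 × 12.25 × (N/1000)²
(N/1000)² = 29,526 / 136.955 = 215.5891
N = 1000 × √215.5891 ≈ 14,683.0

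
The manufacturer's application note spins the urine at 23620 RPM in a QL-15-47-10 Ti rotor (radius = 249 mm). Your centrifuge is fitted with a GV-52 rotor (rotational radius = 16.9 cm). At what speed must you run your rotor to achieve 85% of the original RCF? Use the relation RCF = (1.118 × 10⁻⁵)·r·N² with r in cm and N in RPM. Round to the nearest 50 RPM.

26450 RPM

Original rotor: r = 249 mm = 24.9 cm
RCF_original = 1.118 × 10⁻⁵ × 24.9 × (23620)² = 1.118 × 10⁻⁵ × 24.9 × 557,904,400 ≈ 155,310.5 × g
Target RCF = 0.85 × 155,310.5 ≈ 132,013.9 × g
132,013.9 = 1.118 × 10⁻⁵ × 16.9 × N²
N² = 132,013.9 / (18.8942 × 10⁻⁵) = 698,700,659
N ≈ √698,700,659 ≈ 26,432.9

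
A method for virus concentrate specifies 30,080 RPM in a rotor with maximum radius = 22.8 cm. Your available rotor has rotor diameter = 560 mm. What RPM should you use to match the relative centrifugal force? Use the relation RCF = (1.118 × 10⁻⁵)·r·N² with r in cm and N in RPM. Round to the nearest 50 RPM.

RCF_original = 1.118 × 10⁻⁵ × 22.8 × (30080)² = 1.118 × 10⁻⁵ × 22.8 × 904,806,400 ≈ 230,638.8 × g
Your rotor: r = 560 mm / 2 = 280 mm = 28 cm
230,638.8 = 1.118 × 10⁻⁵ × 28 × N²
N² = 230,638.8 / (31.304 × 10⁻⁵) = 736,771,020
N ≈ √736,771,020 ≈ 27,143.5

≈ 27150 RPM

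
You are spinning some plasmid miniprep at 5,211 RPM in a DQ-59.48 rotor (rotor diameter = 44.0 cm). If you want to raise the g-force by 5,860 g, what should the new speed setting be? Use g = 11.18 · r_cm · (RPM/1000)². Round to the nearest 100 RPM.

7100 RPM

r = 44.0 / 2 = 22 cm
Current RCF = 11.18 × 22 × (5.211)² = 11.18 × 22 × 27.154521 ≈ 6,678.9 × g
Target RCF = 6,678.9 + 5,860 = 12,538.9 × g
(N/1000)² = 12,538.9 / 245.96 = 50.97943
N = 1000 × √50.97943 ≈ 7,140.0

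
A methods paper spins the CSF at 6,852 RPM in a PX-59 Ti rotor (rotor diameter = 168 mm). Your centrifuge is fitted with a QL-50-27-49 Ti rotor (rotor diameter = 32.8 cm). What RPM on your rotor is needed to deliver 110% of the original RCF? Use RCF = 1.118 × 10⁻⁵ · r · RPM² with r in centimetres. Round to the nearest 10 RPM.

Original rotor: r = 168 mm / 2 = 84 mm = 8.4 cm
RCF = 1.118 × 10⁻⁵ × r × N²
RCF_original = 1.118 × 10⁻⁵ × 8.4 × (6852)² = 1.118 × 10⁻⁵ × 8.4 × 46,949,904 ≈ 4,409.2 × g
Target RCF = 1.1 × 4,409.2 ≈ 4,850.1 × g
Your rotor: r = 32.8 / 2 = 16.4 cm
4,850.1 = 1.118 × 10⁻⁵ × 16.4 × N²
N² = 4,850.1 / (18.3352 × 10⁻⁵) = 26,452,398
N ≈ √26,452,398 ≈ 5,143.2

5140 RPM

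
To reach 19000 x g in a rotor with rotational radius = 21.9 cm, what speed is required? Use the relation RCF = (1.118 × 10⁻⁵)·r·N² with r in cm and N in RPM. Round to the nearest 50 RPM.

N ≈ 8800 RPM

RCF = 1.118 × 10⁻⁵ × r × N²
19,000 = 1.118 × 10⁻⁵ × 21.9 × N²
N² = 19,000 / (24.4842 × 10⁻⁵) = 77,601,065
N ≈ √77,601,065 ≈ 8,809.1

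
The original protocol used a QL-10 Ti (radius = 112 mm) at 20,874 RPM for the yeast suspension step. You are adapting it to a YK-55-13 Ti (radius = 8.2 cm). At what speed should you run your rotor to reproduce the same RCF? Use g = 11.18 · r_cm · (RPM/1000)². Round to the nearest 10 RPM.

Original rotor: r = 112 mm = 11.2 cm
RCF_original = 11.18 × 11.2 × (20.874)² = 11.18 × 11.2 × 435.723876 ≈ 54,559.6 × g
54,559.6 = 11.18 × 8.2 × (N/1000)²
(N/1000)² = 54,559.6 / 91.676 = 595.135
N = 1000 × √595.135 ≈ 24,395.4

24400 RPM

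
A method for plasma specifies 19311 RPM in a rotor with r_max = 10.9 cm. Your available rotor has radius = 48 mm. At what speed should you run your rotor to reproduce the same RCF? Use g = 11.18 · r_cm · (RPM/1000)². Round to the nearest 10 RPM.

≈ 29100 RPM

RCF_original = 11.18 × 10.9 × (19.311)² = 11.18 × 10.9 × 372.914721 ≈ 45,444.1 × g
Your rotor: r = 48 mm = 4.8 cm
45,444.1 = 11.18 × 4.8 × (N/1000)²
(N/1000)² = 45,444.1 / 53.664 = 846.8266
N = 1000 × √846.8266 ≈ 29,100.3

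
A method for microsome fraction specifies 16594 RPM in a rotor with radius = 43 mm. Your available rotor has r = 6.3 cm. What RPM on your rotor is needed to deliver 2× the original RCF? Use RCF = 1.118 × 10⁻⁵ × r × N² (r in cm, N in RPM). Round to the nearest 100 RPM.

Original rotor: r = 43 mm = 4.3 cm
RCF_original = 1.118 × 10⁻⁵ × 4.3 × (16594)² = 1.118 × 10⁻⁵ × 4.3 × 275,360,836 ≈ 13,237.7 × g
Target RCF = 2 × 13,237.7 ≈ 26,475.4 × g
26,475.4 = 1.118 × 10⁻⁵ × 6.3 × N²
N² = 26,475.4 / (7.0434 × 10⁻⁵) = 375,889,485
N ≈ √375,889,485 ≈ 19,387.9

≈ 19400 RPM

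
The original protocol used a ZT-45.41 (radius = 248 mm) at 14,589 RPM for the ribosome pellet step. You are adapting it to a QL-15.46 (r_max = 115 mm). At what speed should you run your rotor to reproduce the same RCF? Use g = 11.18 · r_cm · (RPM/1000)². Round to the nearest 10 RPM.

Original rotor: r = 248 mm = 24.8 cm
RCF = 11.18 × r × (N/1000)²
RCF_original = 11.18 × 24.8 × (14.589)² = 11.18 × 24.8 × 212.838921 ≈ 59,012.6 × g
Your rotor: r = 115 mm = 11.5 cm
59,012.6 = 11.18 × 11.5 × (N/1000)²
(N/1000)² = 59,012.6 / 128.57 = 458.992
N = 1000 × √458.992 ≈ 21,424.1

≈ 21420 RPM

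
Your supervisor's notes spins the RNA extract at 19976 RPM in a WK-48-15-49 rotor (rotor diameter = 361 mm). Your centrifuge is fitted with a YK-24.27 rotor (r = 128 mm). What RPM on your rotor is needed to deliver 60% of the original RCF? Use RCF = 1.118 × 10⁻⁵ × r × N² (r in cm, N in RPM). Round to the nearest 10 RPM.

Original rotor: r = 361 mm / 2 = 180.5 mm = 18.05 cm
RCF = 1.118 × 10⁻⁵ × r × N²
RCF_original = 1.118 × 10⁻⁵ × 18.05 × (19976)² = 1.118 × 10⁻⁵ × 18.05 × 399,040,576 ≈ 80,526 × g
Target RCF = 0.6 × 80,526 ≈ 48,315.6 × g
Your rotor: r = 128 mm = 12.8 cm
48,315.6 = 1.118 × 10⁻⁵ × 12.8 × N²
N² = 48,315.6 / (14.3104 × 10⁻⁵) = 337,625,783
N ≈ √337,625,783 ≈ 18,374.6

≈ 18370 RPM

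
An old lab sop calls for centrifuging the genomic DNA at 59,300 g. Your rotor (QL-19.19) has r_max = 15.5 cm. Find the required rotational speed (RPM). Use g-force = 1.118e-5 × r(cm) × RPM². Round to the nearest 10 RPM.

≈ 18500 RPM

59,300 = 1.118 × 10⁻⁵ × 15.5 × N²
N² = 59,300 / (17.329 × 10⁻⁵) = 342,200,935
N ≈ √342,200,935 ≈ 18,498.7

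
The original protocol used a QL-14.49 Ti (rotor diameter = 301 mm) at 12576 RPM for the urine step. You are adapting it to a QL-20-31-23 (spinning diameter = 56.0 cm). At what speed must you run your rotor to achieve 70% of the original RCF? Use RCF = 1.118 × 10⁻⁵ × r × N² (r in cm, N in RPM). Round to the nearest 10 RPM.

7710 RPM

Original rotor: r = 301 mm / 2 = 150.5 mm = 15.05 cm
RCF_original = 1.118 × 10⁻⁵ × 15.05 × (12576)² = 1.118 × 10⁻⁵ × 15.05 × 158,155,776 ≈ 26,611.1 × g
Target RCF = 0.7 × 26,611.1 ≈ 18,627.8 × g
Your rotor: r = 56.0 / 2 = 28 cm
18,627.8 = 1.118 × 10⁻⁵ × 28 × N²
N² = 18,627.8 / (31.304 × 10⁻⁵) = 59,506,133
N ≈ √59,506,133 ≈ 7,714.0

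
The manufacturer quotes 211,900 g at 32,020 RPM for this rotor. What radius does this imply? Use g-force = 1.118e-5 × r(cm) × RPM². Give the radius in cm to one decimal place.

RCF = 1.118 × 10⁻⁵ × r × N²
211900 = 1.118 × 10⁻⁵ × r × (32020)²
r = 211900 / (1.118 × 10⁻⁵ × 1,025,280,400) = 211900 / 11462.63 ≈ 18.486 cm

18.5 cm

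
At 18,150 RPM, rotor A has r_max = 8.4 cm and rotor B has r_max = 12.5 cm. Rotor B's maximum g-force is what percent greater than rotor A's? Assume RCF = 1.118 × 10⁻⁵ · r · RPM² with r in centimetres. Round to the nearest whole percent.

49%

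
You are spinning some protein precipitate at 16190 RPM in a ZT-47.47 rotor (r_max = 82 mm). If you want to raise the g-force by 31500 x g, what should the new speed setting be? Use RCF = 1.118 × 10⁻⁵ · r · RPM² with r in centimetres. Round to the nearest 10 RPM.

≈ 24610 RPM

r = 82 mm = 8.2 cm
Current RCF = 1.118 × 10⁻⁵ × 8.2 × (16190)² = 1.118 × 10⁻⁵ × 8.2 × 262,116,100 ≈ 24,029.8 × g
Target RCF = 24,029.8 + 31,500 = 55,529.8 × g
N² = 55,529.8 / (9.1676 × 10⁻⁵) = 605,717,963
N ≈ √605,717,963 ≈ 24,611.3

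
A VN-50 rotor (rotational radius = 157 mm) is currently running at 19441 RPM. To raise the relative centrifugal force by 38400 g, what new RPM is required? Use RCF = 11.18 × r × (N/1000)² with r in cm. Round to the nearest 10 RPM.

r = 157 mm = 15.7 cm
Current RCF = 11.18 × 15.7 × (19.441)² = 11.18 × 15.7 × 377.952481 ≈ 66,340.5 × g
Target RCF = 66,340.5 + 38,400 = 104,740.5 × g
(N/1000)² = 104,740.5 / 175.526 = 596.7236
N = 1000 × √596.7236 ≈ 24,427.9

24430 RPM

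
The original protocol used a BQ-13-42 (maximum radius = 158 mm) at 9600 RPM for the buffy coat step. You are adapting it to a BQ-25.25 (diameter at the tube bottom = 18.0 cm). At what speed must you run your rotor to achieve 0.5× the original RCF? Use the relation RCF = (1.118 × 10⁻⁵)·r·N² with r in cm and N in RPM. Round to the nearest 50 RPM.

Original rotor: r = 158 mm = 15.8 cm
RCF_original = 1.118 × 10⁻⁵ × 15.8 × (9600)² = 1.118 × 10⁻⁵ × 15.8 × 92,160,000 ≈ 16,279.5 × g
Target RCF = 0.5 × 16,279.5 ≈ 8,139.8 × g
Your rotor: r = 18.0 / 2 = 9 cm
8,139.8 = 1.118 × 10⁻⁵ × 9 × N²
N² = 8,139.8 / (10.062 × 10⁻⁵) = 80,896,442
N ≈ √80,896,442 ≈ 8,994.2

≈ 9000 RPM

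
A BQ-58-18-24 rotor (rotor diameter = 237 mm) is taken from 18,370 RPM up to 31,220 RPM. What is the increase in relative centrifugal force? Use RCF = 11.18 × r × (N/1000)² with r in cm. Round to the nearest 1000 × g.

84000 ×g

r = 237 mm / 2 = 118.5 mm = 11.85 cm
RCF₁ = 11.18 × 11.85 × (18.37)² = 11.18 × 11.85 × 337.4569 ≈ 44,707.3 × g
RCF₂ = 11.18 × 11.85 × (31.22)² = 11.18 × 11.85 × 974.6884 ≈ 129,129.6 × g
Increase = 129,129.6 − 44,707.3 = 84,422.3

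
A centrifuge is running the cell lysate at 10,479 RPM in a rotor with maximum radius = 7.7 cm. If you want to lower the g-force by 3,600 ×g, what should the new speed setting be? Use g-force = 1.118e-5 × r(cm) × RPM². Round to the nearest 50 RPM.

8250 RPM

Current RCF = 1.118 × 10⁻⁵ × 7.7 × (10479)² = 1.118 × 10⁻⁵ × 7.7 × 109,809,441 ≈ 9,453.1 × g
Target RCF = 9,453.1 − 3,600 = 5,853.1 × g
N² = 5,853.1 / (8.6086 × 10⁻⁵) = 67,991,311
N ≈ √67,991,311 ≈ 8,245.7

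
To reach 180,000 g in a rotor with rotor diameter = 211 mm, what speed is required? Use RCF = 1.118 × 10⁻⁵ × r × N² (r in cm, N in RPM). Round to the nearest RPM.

r = 211 mm / 2 = 105.5 mm = 10.55 cm
RCF = 1.118 × 10⁻⁵ × r × N²
180,000 = 1.118 × 10⁻⁵ × 10.55 × N²
N² = 180,000 / (11.7949 × 10⁻⁵) = 1,526,083,307
N ≈ √1,526,083,307 ≈ 39,065.1

≈ 39065 RPM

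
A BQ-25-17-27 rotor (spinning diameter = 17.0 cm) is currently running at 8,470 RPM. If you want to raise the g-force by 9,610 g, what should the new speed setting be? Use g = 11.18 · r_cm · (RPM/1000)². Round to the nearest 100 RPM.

r = 17.0 / 2 = 8.5 cm
Current RCF = 11.18 × 8.5 × (8.47)² = 11.18 × 8.5 × 71.7409 ≈ 6,817.5 × g
Target RCF = 6,817.5 + 9,610 = 16,427.5 × g
(N/1000)² = 16,427.5 / 95.03 = 172.8665
N = 1000 × √172.8665 ≈ 13,147.9

N₂ ≈ 13100 RPM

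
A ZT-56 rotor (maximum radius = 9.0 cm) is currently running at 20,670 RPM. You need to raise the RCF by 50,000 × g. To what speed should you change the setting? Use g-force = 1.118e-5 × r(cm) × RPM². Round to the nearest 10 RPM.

Current RCF = 1.118 × 10⁻⁵ × 9 × (20670)² = 1.118 × 10⁻⁵ × 9 × 427,248,900 ≈ 42,989.8 × g
Target RCF = 42,989.8 + 50,000 = 92,989.8 × g
N² = 92,989.8 / (10.062 × 10⁻⁵) = 924,168,157
N ≈ √924,168,157 ≈ 30,400.1

30400 RPM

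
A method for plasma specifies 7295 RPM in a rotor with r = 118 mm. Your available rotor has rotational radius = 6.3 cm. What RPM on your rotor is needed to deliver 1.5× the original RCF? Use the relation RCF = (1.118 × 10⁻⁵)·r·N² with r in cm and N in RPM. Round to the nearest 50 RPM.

Original rotor: r = 118 mm = 11.8 cm
RCF_original = 1.118 × 10⁻⁵ × 11.8 × (7295)² = 1.118 × 10⁻⁵ × 11.8 × 53,217,025 ≈ 7,020.6 × g
Target RCF = 1.5 × 7,020.6 ≈ 10,530.9 × g
10,530.9 = 1.118 × 10⁻⁵ × 6.3 × N²
N² = 10,530.9 / (7.0434 × 10⁻⁵) = 149,514,439
N ≈ √149,514,439 ≈ 12,227.6

12250 RPM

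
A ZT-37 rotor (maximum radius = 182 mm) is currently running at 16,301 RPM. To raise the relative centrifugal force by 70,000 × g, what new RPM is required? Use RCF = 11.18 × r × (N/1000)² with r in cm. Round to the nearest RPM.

r = 182 mm = 18.2 cm
Current RCF = 11.18 × 18.2 × (16.301)² = 11.18 × 18.2 × 265.722601 ≈ 54,068.2 × g
Target RCF = 54,068.2 + 70,000 = 124,068.2 × g
(N/1000)² = 124,068.2 / 203.476 = 609.7437
N = 1000 × √609.7437 ≈ 24,693.0

24693 RPM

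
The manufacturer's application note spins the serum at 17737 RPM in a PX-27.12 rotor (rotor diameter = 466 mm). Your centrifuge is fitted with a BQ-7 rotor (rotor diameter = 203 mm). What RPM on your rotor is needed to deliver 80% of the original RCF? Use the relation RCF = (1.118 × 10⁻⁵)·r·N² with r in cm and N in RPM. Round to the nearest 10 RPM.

24040 RPM

Original rotor: r = 466 mm / 2 = 233 mm = 23.3 cm
RCF_original = 1.118 × 10⁻⁵ × 23.3 × (17737)² = 1.118 × 10⁻⁵ × 23.3 × 314,601,169 ≈ 81,951.7 × g
Target RCF = 0.8 × 81,951.7 ≈ 65,561.4 × g
Your rotor: r = 203 mm / 2 = 101.5 mm = 10.15 cm
65,561.4 = 1.118 × 10⁻⁵ × 10.15 × N²
N² = 65,561.4 / (11.3477 × 10⁻⁵) = 577,750,557
N ≈ √577,750,557 ≈ 24,036.4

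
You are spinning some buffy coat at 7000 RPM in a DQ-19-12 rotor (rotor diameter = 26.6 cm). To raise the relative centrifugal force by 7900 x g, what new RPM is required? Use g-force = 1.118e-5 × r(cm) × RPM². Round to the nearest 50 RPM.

≈ 10100 RPM

r = 26.6 / 2 = 13.3 cm
Current RCF = 1.118 × 10⁻⁵ × 13.3 × (7000)² = 1.118 × 10⁻⁵ × 13.3 × 49,000,000 ≈ 7,286 × g
Target RCF = 7,286 + 7,900 = 15,186 × g
N² = 15,186 / (14.8694 × 10⁻⁵) = 102,129,205
N ≈ √102,129,205 ≈ 10,105.9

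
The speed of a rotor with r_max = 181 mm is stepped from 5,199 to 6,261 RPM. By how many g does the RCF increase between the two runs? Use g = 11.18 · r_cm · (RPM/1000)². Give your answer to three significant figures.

≈ 2460 g

r = 181 mm = 18.1 cm
RCF₁ = 11.18 × 18.1 × (5.199)² = 11.18 × 18.1 × 27.029601 ≈ 5,469.7 × g
RCF₂ = 11.18 × 18.1 × (6.261)² = 11.18 × 18.1 × 39.200121 ≈ 7,932.5 × g
Increase = 7,932.5 − 5,469.7 = 2,462.8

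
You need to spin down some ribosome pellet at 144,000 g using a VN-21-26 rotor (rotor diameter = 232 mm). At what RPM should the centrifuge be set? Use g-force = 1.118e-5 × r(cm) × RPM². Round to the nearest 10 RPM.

r = 232 mm / 2 = 116 mm = 11.6 cm
144,000 = 1.118 × 10⁻⁵ × 11.6 × N²
N² = 144,000 / (12.9688 × 10⁻⁵) = 1,110,357,165
N ≈ √1,110,357,165 ≈ 33,322.0

≈ 33320 RPM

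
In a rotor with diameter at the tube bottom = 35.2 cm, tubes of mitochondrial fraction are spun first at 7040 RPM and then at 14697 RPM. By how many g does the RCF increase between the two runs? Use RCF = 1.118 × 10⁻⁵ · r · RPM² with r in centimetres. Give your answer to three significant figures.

r = 35.2 / 2 = 17.6 cm
RCF₁ = 1.118 × 10⁻⁵ × 17.6 × (7040)² = 1.118 × 10⁻⁵ × 17.6 × 49,561,600 ≈ 9,752.1 × g
RCF₂ = 1.118 × 10⁻⁵ × 17.6 × (14697)² = 1.118 × 10⁻⁵ × 17.6 × 216,001,809 ≈ 42,502.2 × g
Increase = 42,502.2 − 9,752.1 = 32,750.1

≈ 32800 g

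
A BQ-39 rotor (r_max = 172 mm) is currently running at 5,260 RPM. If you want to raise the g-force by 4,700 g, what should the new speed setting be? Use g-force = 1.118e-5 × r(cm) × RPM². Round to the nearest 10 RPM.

7220 RPM

r = 172 mm = 17.2 cm
Current RCF = 1.118 × 10⁻⁵ × 17.2 × (5260)² = 1.118 × 10⁻⁵ × 17.2 × 27,667,600 ≈ 5,320.4 × g
Target RCF = 5,320.4 + 4,700 = 10,020.4 × g
N² = 10,020.4 / (19.2296 × 10⁻⁵) = 52,109,248
N ≈ √52,109,248 ≈ 7,218.7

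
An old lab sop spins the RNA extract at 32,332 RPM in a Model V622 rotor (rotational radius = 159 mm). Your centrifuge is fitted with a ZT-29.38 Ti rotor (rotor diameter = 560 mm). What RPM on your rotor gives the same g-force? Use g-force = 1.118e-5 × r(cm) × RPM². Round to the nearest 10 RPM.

24360 RPM

Original rotor: r = 159 mm = 15.9 cm
RCF = 1.118 × 10⁻⁵ × r × N²
RCF_original = 1.118 × 10⁻⁵ × 15.9 × (32332)² = 1.118 × 10⁻⁵ × 15.9 × 1,045,358,224 ≈ 185,825 × g
Your rotor: r = 560 mm / 2 = 280 mm = 28 cm
185,825 = 1.118 × 10⁻⁵ × 28 × N²
N² = 185,825 / (31.304 × 10⁻⁵) = 593,614,235
N ≈ √593,614,235 ≈ 24,364.2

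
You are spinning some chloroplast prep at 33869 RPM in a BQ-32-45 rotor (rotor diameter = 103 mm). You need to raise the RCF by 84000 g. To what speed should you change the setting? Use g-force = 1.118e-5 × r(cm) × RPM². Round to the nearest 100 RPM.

51000 RPM

r = 103 mm / 2 = 51.5 mm = 5.15 cm
Current RCF = 1.118 × 10⁻⁵ × 5.15 × (33869)² = 1.118 × 10⁻⁵ × 5.15 × 1,147,109,161 ≈ 66,047.1 × g
Target RCF = 66,047.1 + 84,000 = 150,047.1 × g
N² = 150,047.1 / (5.7577 × 10⁻⁵) = 2,606,024,975
N ≈ √2,606,024,975 ≈ 51,049.2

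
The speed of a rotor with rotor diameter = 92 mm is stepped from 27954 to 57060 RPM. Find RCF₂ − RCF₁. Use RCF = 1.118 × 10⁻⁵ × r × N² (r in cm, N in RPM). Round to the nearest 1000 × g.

127000 x g

r = 92 mm / 2 = 46 mm = 4.6 cm
RCF₁ = 1.118 × 10⁻⁵ × 4.6 × (27954)² = 1.118 × 10⁻⁵ × 4.6 × 781,426,116 ≈ 40,187.2 × g
RCF₂ = 1.118 × 10⁻⁵ × 4.6 × (57060)² = 1.118 × 10⁻⁵ × 4.6 × 3,255,843,600 ≈ 167,441.5 × g
Increase = 167,441.5 − 40,187.2 = 127,254.3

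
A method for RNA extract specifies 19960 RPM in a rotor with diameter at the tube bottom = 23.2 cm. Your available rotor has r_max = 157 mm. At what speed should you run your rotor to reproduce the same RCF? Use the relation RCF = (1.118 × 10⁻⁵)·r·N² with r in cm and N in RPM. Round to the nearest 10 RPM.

≈ 17160 RPM

Original rotor: r = 23.2 / 2 = 11.6 cm
RCF_original = 1.118 × 10⁻⁵ × 11.6 × (19960)² = 1.118 × 10⁻⁵ × 11.6 × 398,401,600 ≈ 51,667.9 × g
Your rotor: r = 157 mm = 15.7 cm
51,667.9 = 1.118 × 10⁻⁵ × 15.7 × N²
N² = 51,667.9 / (17.5526 × 10⁻⁵) = 294,360,380
N ≈ √294,360,380 ≈ 17,156.9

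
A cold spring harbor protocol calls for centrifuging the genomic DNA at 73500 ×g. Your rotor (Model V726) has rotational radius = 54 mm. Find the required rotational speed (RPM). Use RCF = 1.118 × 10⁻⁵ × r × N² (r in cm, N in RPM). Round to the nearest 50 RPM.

34900 RPM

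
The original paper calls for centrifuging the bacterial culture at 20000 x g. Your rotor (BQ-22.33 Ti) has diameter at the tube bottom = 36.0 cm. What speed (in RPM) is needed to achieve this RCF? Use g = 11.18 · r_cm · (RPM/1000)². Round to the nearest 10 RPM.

r = 36.0 / 2 = 18 cm
20,000 = 11.18 × 18 × (N/1000)²
(N/1000)² = 20,000 / 201.24 = 99.38382
N = 1000 × √99.38382 ≈ 9,969.1

N ≈ 9970 RPM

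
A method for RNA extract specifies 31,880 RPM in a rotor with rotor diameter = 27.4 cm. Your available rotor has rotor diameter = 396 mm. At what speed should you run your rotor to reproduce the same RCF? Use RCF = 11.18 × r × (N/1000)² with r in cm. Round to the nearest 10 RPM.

26520 RPM

Original rotor: r = 27.4 / 2 = 13.7 cm
RCF_original = 11.18 × 13.7 × (31.88)² = 11.18 × 13.7 × 1,016.3344 ≈ 155,667.9 × g
Your rotor: r = 396 mm / 2 = 198 mm = 19.8 cm
155,667.9 = 11.18 × 19.8 × (N/1000)²
(N/1000)² = 155,667.9 / 221.364 = 703.2214
N = 1000 × √703.2214 ≈ 26,518.3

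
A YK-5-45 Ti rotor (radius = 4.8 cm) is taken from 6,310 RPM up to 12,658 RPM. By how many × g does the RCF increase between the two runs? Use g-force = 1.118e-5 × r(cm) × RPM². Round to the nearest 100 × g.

RCF₁ = 1.118 × 10⁻⁵ × 4.8 × (6310)² = 1.118 × 10⁻⁵ × 4.8 × 39,816,100 ≈ 2,136.7 × g
RCF₂ = 1.118 × 10⁻⁵ × 4.8 × (12658)² = 1.118 × 10⁻⁵ × 4.8 × 160,224,964 ≈ 8,598.3 × g
Increase = 8,598.3 − 2,136.7 = 6,461.6

6500 × g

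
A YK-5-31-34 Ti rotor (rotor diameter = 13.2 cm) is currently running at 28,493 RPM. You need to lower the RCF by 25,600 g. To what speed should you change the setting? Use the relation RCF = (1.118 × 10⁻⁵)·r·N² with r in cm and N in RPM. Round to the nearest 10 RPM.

r = 13.2 / 2 = 6.6 cm
Current RCF = 1.118 × 10⁻⁵ × 6.6 × (28493)² = 1.118 × 10⁻⁵ × 6.6 × 811,851,049 ≈ 59,904.9 × g
Target RCF = 59,904.9 − 25,600 = 34,304.9 × g
N² = 34,304.9 / (7.3788 × 10⁻⁵) = 464,911,639
N ≈ √464,911,639 ≈ 21,561.8

21560 RPM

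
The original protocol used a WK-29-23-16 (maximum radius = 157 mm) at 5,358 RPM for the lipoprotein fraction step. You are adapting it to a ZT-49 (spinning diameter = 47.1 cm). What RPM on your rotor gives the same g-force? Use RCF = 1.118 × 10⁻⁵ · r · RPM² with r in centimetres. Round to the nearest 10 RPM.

4370 RPM

Original rotor: r = 157 mm = 15.7 cm
RCF_original = 1.118 × 10⁻⁵ × 15.7 × (5358)² = 1.118 × 10⁻⁵ × 15.7 × 28,708,164 ≈ 5,039 × g
Your rotor: r = 47.1 / 2 = 23.55 cm
5,039 = 1.118 × 10⁻⁵ × 23.55 × N²
N² = 5,039 / (26.3289 × 10⁻⁵) = 19,138,665
N ≈ √19,138,665 ≈ 4,374.8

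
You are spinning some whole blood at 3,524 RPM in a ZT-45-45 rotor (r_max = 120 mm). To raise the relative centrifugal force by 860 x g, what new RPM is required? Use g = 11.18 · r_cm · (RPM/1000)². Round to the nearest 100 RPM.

4300 RPM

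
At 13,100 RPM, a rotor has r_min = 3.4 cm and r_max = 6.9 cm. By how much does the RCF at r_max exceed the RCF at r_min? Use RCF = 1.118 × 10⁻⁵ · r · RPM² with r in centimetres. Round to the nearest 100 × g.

ΔRCF ≈ 6700 × g

ΔRCF = 1.118 × 10⁻⁵ × (r_max − r_min) × N² = 1.118 × 10⁻⁵ × 3.5 × 171,610,000 ≈ 6,715.1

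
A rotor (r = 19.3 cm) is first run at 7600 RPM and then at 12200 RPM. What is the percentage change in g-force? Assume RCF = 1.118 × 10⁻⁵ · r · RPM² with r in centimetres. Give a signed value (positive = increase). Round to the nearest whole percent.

RCF ∝ N², so the ratio is (12200/7600)² = (1.605263)² = 2.5769.
Change = 2.5769 − 1 = +1.5769 → +157.7%.

+158%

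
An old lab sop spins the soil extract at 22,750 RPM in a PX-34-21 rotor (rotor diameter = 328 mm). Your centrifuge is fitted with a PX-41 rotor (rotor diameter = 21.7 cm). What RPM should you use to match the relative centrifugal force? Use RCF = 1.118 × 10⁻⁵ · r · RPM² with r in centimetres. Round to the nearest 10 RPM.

Original rotor: r = 328 mm / 2 = 164 mm = 16.4 cm
RCF_original = 1.118 × 10⁻⁵ × 16.4 × (22750)² = 1.118 × 10⁻⁵ × 16.4 × 517,562,500 ≈ 94,896.1 × g
Your rotor: r = 21.7 / 2 = 10.85 cm
94,896.1 = 1.118 × 10⁻⁵ × 10.85 × N²
N² = 94,896.1 / (12.1303 × 10⁻⁵) = 782,306,291
N ≈ √782,306,291 ≈ 27,969.7

≈ 27970 RPM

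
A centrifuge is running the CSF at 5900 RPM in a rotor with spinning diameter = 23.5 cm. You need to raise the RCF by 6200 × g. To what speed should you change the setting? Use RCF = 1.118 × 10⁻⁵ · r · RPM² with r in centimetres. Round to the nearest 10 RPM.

≈ 9060 RPM

r = 23.5 / 2 = 11.75 cm
Current RCF = 1.118 × 10⁻⁵ × 11.75 × (5900)² = 1.118 × 10⁻⁵ × 11.75 × 34,810,000 ≈ 4,572.8 × g
Target RCF = 4,572.8 + 6,200 = 10,772.8 × g
N² = 10,772.8 / (13.1365 × 10⁻⁵) = 82,006,623
N ≈ √82,006,623 ≈ 9,055.8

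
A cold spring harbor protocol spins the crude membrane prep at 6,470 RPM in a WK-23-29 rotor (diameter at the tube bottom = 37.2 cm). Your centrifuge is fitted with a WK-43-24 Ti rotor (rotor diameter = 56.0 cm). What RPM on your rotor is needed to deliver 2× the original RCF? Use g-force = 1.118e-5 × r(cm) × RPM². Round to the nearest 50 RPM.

7450 RPM

Original rotor: r = 37.2 / 2 = 18.6 cm
RCF = 1.118 × 10⁻⁵ × r × N²
RCF_original = 1.118 × 10⁻⁵ × 18.6 × (6470)² = 1.118 × 10⁻⁵ × 18.6 × 41,860,900 ≈ 8,704.9 × g
Target RCF = 2 × 8,704.9 ≈ 17,409.8 × g
Your rotor: r = 56.0 / 2 = 28 cm
17,409.8 = 1.118 × 10⁻⁵ × 28 × N²
N² = 17,409.8 / (31.304 × 10⁻⁵) = 55,615,257
N ≈ √55,615,257 ≈ 7,457.6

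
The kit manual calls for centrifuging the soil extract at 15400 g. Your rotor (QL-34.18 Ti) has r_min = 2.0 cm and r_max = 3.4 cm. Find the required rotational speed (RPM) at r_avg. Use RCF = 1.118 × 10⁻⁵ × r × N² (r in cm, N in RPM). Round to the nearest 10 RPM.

r_avg = (2.0 + 3.4) / 2 = 2.7 cm
RCF = 1.118 × 10⁻⁵ × r × N²
15,400 = 1.118 × 10⁻⁵ × 2.7 × N²
N² = 15,400 / (3.0186 × 10⁻⁵) = 510,170,278
N ≈ √510,170,278 ≈ 22,586.9

22590 RPM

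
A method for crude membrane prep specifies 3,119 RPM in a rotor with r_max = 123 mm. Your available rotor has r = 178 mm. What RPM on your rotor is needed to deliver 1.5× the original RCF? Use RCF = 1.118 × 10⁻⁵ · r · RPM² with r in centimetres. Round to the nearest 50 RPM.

≈ 3200 RPM

Original rotor: r = 123 mm = 12.3 cm
RCF = 1.118 × 10⁻⁵ × r × N²
RCF_original = 1.118 × 10⁻⁵ × 12.3 × (3119)² = 1.118 × 10⁻⁵ × 12.3 × 9,728,161 ≈ 1,337.8 × g
Target RCF = 1.5 × 1,337.8 ≈ 2,006.7 × g
Your rotor: r = 178 mm = 17.8 cm
2,006.7 = 1.118 × 10⁻⁵ × 17.8 × N²
N² = 2,006.7 / (19.9004 × 10⁻⁵) = 10,083,717
N ≈ √10,083,717 ≈ 3,175.5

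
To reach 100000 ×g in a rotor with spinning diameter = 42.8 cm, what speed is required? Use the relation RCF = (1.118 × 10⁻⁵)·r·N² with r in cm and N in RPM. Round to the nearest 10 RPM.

N ≈ 20440 RPM

r = 42.8 / 2 = 21.4 cm
RCF = 1.118 × 10⁻⁵ × r × N²
100,000 = 1.118 × 10⁻⁵ × 21.4 × N²
N² = 100,000 / (23.9252 × 10⁻⁵) = 417,969,338
N ≈ √417,969,338 ≈ 20,444.3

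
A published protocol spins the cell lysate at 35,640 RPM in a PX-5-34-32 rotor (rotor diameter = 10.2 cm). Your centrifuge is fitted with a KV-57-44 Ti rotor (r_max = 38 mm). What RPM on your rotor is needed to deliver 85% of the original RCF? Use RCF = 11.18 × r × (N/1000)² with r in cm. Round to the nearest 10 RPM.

Original rotor: r = 10.2 / 2 = 5.1 cm
RCF = 11.18 × r × (N/1000)²
RCF_original = 11.18 × 5.1 × (35.64)² = 11.18 × 5.1 × 1,270.2096 ≈ 72,424.8 × g
Target RCF = 0.85 × 72,424.8 ≈ 61,561.1 × g
Your rotor: r = 38 mm = 3.8 cm
61,561.1 = 11.18 × 3.8 × (N/1000)²
(N/1000)² = 61,561.1 / 42.484 = 1449.042
N = 1000 × √1449.042 ≈ 38,066.3

38070 RPM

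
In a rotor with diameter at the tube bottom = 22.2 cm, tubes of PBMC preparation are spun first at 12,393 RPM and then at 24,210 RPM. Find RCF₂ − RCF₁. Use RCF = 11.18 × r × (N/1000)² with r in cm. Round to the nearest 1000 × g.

≈ 54000 x g

r = 22.2 / 2 = 11.1 cm
RCF₁ = 11.18 × 11.1 × (12.393)² = 11.18 × 11.1 × 153.586449 ≈ 19,059.8 × g
RCF₂ = 11.18 × 11.1 × (24.21)² = 11.18 × 11.1 × 586.1241 ≈ 72,736.8 × g
Increase = 72,736.8 − 19,059.8 = 53,677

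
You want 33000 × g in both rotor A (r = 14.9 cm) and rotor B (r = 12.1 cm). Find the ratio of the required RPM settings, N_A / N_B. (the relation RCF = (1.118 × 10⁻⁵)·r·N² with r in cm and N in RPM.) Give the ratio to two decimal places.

0.90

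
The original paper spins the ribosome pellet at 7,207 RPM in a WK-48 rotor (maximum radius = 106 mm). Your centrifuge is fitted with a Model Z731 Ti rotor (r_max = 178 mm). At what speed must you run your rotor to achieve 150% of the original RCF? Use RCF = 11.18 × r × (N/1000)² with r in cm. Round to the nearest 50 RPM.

Original rotor: r = 106 mm = 10.6 cm
RCF = 11.18 × r × (N/1000)²
RCF_original = 11.18 × 10.6 × (7.207)² = 11.18 × 10.6 × 51.940849 ≈ 6,155.4 × g
Target RCF = 1.5 × 6,155.4 ≈ 9,233.1 × g
Your rotor: r = 178 mm = 17.8 cm
9,233.1 = 11.18 × 17.8 × (N/1000)²
(N/1000)² = 9,233.1 / 199.004 = 46.39655
N = 1000 × √46.39655 ≈ 6,811.5

6800 RPM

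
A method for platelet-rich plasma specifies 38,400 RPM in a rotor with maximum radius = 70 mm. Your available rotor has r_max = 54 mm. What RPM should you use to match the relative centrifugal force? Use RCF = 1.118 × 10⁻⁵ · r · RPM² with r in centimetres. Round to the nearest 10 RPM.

43720 RPM

Original rotor: r = 70 mm = 7.0 cm
RCF_original = 1.118 × 10⁻⁵ × 7 × (38400)² = 1.118 × 10⁻⁵ × 7 × 1,474,560,000 ≈ 115,399.1 × g
Your rotor: r = 54 mm = 5.4 cm
115,399.1 = 1.118 × 10⁻⁵ × 5.4 × N²
N² = 115,399.1 / (6.0372 × 10⁻⁵) = 1,911,467,236
N ≈ √1,911,467,236 ≈ 43,720.3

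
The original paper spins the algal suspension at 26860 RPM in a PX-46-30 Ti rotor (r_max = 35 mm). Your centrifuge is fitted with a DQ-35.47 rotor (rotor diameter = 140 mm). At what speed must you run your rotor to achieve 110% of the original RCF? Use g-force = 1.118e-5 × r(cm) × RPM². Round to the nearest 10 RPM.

≈ 19920 RPM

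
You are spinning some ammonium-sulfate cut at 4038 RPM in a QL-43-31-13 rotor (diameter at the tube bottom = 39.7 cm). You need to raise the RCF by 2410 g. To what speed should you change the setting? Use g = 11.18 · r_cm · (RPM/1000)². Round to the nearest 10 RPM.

r = 39.7 / 2 = 19.85 cm
Current RCF = 11.18 × 19.85 × (4.038)² = 11.18 × 19.85 × 16.305444 ≈ 3,618.6 × g
Target RCF = 3,618.6 + 2,410 = 6,028.6 × g
(N/1000)² = 6,028.6 / 221.923 = 27.16528
N = 1000 × √27.16528 ≈ 5,212.0

≈ 5210 RPM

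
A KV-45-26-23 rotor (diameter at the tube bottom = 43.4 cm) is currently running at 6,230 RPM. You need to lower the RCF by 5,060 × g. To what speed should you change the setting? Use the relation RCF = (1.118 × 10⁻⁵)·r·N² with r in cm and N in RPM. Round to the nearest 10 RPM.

r = 43.4 / 2 = 21.7 cm
Current RCF = 1.118 × 10⁻⁵ × 21.7 × (6230)² = 1.118 × 10⁻⁵ × 21.7 × 38,812,900 ≈ 9,416.2 × g
Target RCF = 9,416.2 − 5,060 = 4,356.2 × g
N² = 4,356.2 / (24.2606 × 10⁻⁵) = 17,955,863
N ≈ √17,955,863 ≈ 4,237.4

4240 RPM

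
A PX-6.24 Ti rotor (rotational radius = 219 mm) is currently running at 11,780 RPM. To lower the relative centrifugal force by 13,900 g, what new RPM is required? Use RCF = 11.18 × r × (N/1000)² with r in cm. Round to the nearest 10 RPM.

≈ 9060 RPM

r = 219 mm = 21.9 cm
Current RCF = 11.18 × 21.9 × (11.78)² = 11.18 × 21.9 × 138.7684 ≈ 33,976.3 × g
Target RCF = 33,976.3 − 13,900 = 20,076.3 × g
(N/1000)² = 20,076.3 / 244.842 = 81.99696
N = 1000 × √81.99696 ≈ 9,055.2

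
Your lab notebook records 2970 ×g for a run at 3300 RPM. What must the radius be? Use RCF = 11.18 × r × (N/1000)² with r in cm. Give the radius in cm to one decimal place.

24.4 cm

RCF = 11.18 × r × (N/1000)²
2970 = 11.18 × r × (3.3)²
r = 2970 / (11.18 × 10.89) = 2970 / 121.7502 ≈ 24.394 cm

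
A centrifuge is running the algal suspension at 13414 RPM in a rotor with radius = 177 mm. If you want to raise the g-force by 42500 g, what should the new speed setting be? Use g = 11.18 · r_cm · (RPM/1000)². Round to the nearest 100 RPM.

N₂ ≈ 19900 RPM

r = 177 mm = 17.7 cm
Current RCF = 11.18 × 17.7 × (13.414)² = 11.18 × 17.7 × 179.935396 ≈ 35,606.7 × g
Target RCF = 35,606.7 + 42,500 = 78,106.7 × g
(N/1000)² = 78,106.7 / 197.886 = 394.7055
N = 1000 × √394.7055 ≈ 19,867.2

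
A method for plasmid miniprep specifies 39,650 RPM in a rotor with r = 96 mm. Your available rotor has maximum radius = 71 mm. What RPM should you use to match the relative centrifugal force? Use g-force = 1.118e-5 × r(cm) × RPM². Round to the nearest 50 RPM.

≈ 46100 RPM

Original rotor: r = 96 mm = 9.6 cm
RCF_original = 1.118 × 10⁻⁵ × 9.6 × (39650)² = 1.118 × 10⁻⁵ × 9.6 × 1,572,122,500 ≈ 168,732.8 × g
Your rotor: r = 71 mm = 7.1 cm
168,732.8 = 1.118 × 10⁻⁵ × 7.1 × N²
N² = 168,732.8 / (7.9378 × 10⁻⁵) = 2,125,687,218
N ≈ √2,125,687,218 ≈ 46,105.2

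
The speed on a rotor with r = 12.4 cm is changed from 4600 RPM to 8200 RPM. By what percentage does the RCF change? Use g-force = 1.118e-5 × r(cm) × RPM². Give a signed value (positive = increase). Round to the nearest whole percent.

+218%

RCF ∝ N², so the ratio is (8200/4600)² = (1.782609)² = 3.1777.
Change = 3.1777 − 1 = +2.1777 → +217.8%.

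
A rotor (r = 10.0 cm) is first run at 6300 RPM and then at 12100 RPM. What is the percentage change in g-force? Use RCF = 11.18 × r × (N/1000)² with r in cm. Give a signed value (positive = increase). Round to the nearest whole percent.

RCF ∝ N², so the ratio is (12100/6300)² = (1.920635)² = 3.6888.
Change = 3.6888 − 1 = +2.6888 → +268.9%.

+269%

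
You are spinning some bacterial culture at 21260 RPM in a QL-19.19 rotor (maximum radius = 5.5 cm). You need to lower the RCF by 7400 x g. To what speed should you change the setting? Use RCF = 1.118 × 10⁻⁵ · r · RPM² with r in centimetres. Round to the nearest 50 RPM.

Current RCF = 1.118 × 10⁻⁵ × 5.5 × (21260)² = 1.118 × 10⁻⁵ × 5.5 × 451,987,600 ≈ 27,792.7 × g
Target RCF = 27,792.7 − 7,400 = 20,392.7 × g
N² = 20,392.7 / (6.149 × 10⁻⁵) = 331,642,544
N ≈ √331,642,544 ≈ 18,211.1

≈ 18200 RPM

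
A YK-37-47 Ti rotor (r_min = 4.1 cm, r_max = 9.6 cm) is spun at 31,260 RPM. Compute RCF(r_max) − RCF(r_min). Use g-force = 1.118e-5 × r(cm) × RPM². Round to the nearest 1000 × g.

60000 ×g

ΔRCF = 1.118 × 10⁻⁵ × (r_max − r_min) × N² = 1.118 × 10⁻⁵ × 5.5 × 977,187,600 ≈ 60,087.3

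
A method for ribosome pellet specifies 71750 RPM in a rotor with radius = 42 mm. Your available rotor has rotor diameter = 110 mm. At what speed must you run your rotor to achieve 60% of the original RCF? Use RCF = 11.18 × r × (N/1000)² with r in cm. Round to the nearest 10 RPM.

48570 RPM

Original rotor: r = 42 mm = 4.2 cm
RCF = 11.18 × r × (N/1000)²
RCF_original = 11.18 × 4.2 × (71.75)² = 11.18 × 4.2 × 5,148.0625 ≈ 241,732.4 × g
Target RCF = 0.6 × 241,732.4 ≈ 145,039.4 × g
Your rotor: r = 110 mm / 2 = 55 mm = 5.5 cm
145,039.4 = 11.18 × 5.5 × (N/1000)²
(N/1000)² = 145,039.4 / 61.49 = 2358.748
N = 1000 × √2358.748 ≈ 48,566.9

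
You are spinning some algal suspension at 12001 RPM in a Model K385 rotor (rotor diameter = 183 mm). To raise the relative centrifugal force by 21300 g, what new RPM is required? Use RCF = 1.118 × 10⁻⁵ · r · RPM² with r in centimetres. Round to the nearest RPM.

≈ 18768 RPM

r = 183 mm / 2 = 91.5 mm = 9.15 cm
Current RCF = 1.118 × 10⁻⁵ × 9.15 × (12001)² = 1.118 × 10⁻⁵ × 9.15 × 144,024,001 ≈ 14,733.2 × g
Target RCF = 14,733.2 + 21,300 = 36,033.2 × g
N² = 36,033.2 / (10.2297 × 10⁻⁵) = 352,241,024
N ≈ √352,241,024 ≈ 18,768.1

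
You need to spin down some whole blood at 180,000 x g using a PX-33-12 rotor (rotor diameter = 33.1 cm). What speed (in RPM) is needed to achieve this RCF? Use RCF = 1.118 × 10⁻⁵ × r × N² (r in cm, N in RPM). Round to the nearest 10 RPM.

r = 33.1 / 2 = 16.55 cm
180,000 = 1.118 × 10⁻⁵ × 16.55 × N²
N² = 180,000 / (18.5029 × 10⁻⁵) = 972,820,477
N ≈ √972,820,477 ≈ 31,190.1

≈ 31190 RPM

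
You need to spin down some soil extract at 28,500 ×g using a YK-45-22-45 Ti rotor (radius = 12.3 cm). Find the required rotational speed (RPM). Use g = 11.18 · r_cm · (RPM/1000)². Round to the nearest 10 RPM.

28,500 = 11.18 × 12.3 × (N/1000)²
(N/1000)² = 28,500 / 137.514 = 207.2516
N = 1000 × √207.2516 ≈ 14,396.2

≈ 14400 RPM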